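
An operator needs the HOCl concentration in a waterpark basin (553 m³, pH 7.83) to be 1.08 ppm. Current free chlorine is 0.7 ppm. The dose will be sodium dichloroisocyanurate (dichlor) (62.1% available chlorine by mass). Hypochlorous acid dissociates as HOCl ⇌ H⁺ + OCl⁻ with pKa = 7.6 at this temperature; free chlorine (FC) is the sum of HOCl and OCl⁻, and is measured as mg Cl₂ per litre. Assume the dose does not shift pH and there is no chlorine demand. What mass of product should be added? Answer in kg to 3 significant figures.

1.97 kg

Volume: 553 m³ = 553,000 L.
[OCl⁻]/[HOCl] = 10^(pH − pKa) = 10^(7.83 − 7.6) = 1.698; fraction as HOCl = 1/(1 + 1.698) = 0.3706.
Free chlorine required for 1.08 ppm HOCl: 1.08 / 0.3706 = 2.914 ppm.
FC to add: 2.914 − 0.7 = 2.214 mg/L as Cl₂.
Cl₂ equivalent: 2.214 mg/L × 553,000 L = 1224 g.
Product at 62.1% available Cl: 1224 / 0.621 = 1972 g.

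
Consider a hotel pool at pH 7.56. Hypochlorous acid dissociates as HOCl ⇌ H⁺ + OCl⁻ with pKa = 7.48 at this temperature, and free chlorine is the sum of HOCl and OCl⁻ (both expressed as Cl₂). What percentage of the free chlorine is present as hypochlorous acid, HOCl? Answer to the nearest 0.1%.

[OCl⁻]/[HOCl] = 10^(pH − pKa) = 10^(7.56 − 7.48) = 10^0.08 = 1.202.
Fraction as HOCl = 1 / (1 + 1.202) = 0.4541.

45.4%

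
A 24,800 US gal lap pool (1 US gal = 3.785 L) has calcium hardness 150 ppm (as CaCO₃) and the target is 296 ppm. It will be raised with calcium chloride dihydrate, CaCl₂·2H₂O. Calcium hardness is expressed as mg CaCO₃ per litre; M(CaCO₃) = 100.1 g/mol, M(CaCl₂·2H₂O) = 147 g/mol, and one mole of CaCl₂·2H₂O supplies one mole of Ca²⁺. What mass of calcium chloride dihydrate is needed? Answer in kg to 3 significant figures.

20.1 kg

Volume: 24,800 US gal × 3.785 L/gal = 93,868 L.
Hardness to add: (296 − 150) = 146 mg/L as CaCO₃ × 93,868 L = 13,700 g as CaCO₃.
Moles of Ca²⁺ (1 mol Ca²⁺ ≡ 1 mol CaCO₃): 13,700 / 100.1 g/mol = 136.9 mol.
Mass of CaCl₂·2H₂O: 136.9 × 147 = 20,130 g.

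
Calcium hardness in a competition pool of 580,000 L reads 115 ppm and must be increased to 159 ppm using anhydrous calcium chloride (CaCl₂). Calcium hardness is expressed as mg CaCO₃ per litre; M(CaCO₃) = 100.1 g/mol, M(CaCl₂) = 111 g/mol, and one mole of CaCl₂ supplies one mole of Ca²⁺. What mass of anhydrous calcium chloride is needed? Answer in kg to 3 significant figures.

28.3 kg

Hardness to add: (159 − 115) = 44 mg/L as CaCO₃ × 580,000 L = 25,520 g as CaCO₃.
Moles of Ca²⁺ (1 mol Ca²⁺ ≡ 1 mol CaCO₃): 25,520 / 100.1 g/mol = 254.9 mol.
Mass of CaCl₂: 254.9 × 111 = 28,300 g.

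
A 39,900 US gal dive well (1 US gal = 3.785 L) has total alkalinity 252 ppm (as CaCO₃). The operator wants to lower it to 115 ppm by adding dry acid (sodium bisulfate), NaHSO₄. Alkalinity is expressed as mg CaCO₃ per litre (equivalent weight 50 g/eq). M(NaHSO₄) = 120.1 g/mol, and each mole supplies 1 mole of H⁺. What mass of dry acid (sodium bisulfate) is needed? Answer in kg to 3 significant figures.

49.7 kg

Volume: 39,900 US gal × 3.785 L/gal = 151,022 L.
Alkalinity to neutralize: (252 − 115) = 137 mg/L as CaCO₃ × 151,022 L = 20,690 g as CaCO₃.
Equivalents of H⁺ required: 20,690 ÷ 50 g/eq = 413.8 eq = 413.8 mol NaHSO₄.
Mass of NaHSO₄: 413.8 × 120.1 = 49,700 g.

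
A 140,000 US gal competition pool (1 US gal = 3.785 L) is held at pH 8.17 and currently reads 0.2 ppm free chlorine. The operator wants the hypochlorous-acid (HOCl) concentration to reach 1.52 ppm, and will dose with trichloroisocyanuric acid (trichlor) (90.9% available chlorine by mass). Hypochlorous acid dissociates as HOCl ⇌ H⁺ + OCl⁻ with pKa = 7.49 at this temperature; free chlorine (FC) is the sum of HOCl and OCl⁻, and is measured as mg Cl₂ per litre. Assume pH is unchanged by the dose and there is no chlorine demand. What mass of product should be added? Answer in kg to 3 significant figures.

5.01 kg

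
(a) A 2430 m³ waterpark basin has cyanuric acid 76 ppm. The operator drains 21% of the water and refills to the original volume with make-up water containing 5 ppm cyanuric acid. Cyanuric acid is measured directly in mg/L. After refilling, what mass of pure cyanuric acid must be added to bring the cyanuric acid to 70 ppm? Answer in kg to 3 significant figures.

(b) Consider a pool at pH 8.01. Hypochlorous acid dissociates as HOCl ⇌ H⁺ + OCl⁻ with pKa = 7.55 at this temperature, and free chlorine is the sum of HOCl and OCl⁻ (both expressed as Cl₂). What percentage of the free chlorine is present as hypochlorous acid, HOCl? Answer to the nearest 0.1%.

(a) Volume: 2430 m³ = 2,430,000 L.
(a) After draining 21% and refilling: 76 × 0.79 + 5 × 0.21 = 61.09 ppm.
(a) Deficit to target: 70 − 61.09 = 8.91 mg/L.
(a) Mass: 8.91 mg/L × 2,430,000 L = 21,650 g cyanuric acid.

(b) [OCl⁻]/[HOCl] = 10^(pH − pKa) = 10^(8.01 − 7.55) = 10^0.46 = 2.884.
(b) Fraction as HOCl = 1 / (1 + 2.884) = 0.2575.

(a) 21.7 kg; (b) 25.7%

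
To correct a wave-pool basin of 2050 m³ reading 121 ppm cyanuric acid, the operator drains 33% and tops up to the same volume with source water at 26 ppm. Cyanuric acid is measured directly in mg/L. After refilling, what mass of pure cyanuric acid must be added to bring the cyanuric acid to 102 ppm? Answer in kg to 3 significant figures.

Volume: 2050 m³ = 2,050,000 L.
After draining 33% and refilling: 121 × 0.67 + 26 × 0.33 = 89.65 ppm.
Deficit to target: 102 − 89.65 = 12.35 mg/L.
Mass: 12.35 mg/L × 2,050,000 L = 25,320 g cyanuric acid.

25.3 kg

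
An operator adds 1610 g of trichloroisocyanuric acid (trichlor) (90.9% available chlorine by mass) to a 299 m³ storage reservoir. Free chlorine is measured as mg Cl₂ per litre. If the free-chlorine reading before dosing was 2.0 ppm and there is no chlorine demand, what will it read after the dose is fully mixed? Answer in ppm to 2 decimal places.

Volume: 299 m³ = 299,000 L.
Available chlorine delivered: 1610 g × 0.909 = 1463 g as Cl₂.
Concentration rise: 1463 g / 299,000 L = 4.895 mg/L = 4.89 ppm.
Final FC: 2.0 + 4.89 = 6.89 ppm.

6.89 ppm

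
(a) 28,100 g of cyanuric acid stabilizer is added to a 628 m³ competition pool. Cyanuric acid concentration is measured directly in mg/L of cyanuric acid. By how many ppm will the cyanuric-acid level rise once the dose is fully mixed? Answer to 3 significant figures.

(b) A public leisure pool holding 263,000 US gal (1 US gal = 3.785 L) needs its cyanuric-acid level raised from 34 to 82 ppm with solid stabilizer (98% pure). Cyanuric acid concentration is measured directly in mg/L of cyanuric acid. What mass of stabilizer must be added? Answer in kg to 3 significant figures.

(a) 44.7 ppm; (b) 48.8 kg

(a) Volume: 628 m³ = 628,000 L.
(a) Rise: 28,100 g / 628,000 L × 1000 = 44.75 mg/L.

(b) Volume: 263,000 US gal × 3.785 L/gal = 995,455 L.
(b) CYA to add: (82 − 34) = 48 mg/L × 995,455 L = 47,780 g cyanuric acid.
(b) At 98% purity: 47,780 / 0.98 = 48,760 g product.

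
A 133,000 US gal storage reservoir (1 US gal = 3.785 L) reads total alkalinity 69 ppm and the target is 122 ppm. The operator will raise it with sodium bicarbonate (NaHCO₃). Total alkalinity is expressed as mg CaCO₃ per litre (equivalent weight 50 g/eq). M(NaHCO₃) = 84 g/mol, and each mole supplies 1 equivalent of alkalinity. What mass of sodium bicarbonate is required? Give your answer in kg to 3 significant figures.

Volume: 133,000 US gal × 3.785 L/gal = 503,405 L.
Alkalinity to add: (122 − 69) = 53 mg/L as CaCO₃ × 503,405 L = 26,680 g as CaCO₃.
Equivalents: 26,680 g ÷ 50 g/eq = 533.6 eq.
NaHCO₃ supplies 1 eq per mole → 533.6 mol.
Mass: 533.6 mol × 84 g/mol = 44,820 g.

44.8 kg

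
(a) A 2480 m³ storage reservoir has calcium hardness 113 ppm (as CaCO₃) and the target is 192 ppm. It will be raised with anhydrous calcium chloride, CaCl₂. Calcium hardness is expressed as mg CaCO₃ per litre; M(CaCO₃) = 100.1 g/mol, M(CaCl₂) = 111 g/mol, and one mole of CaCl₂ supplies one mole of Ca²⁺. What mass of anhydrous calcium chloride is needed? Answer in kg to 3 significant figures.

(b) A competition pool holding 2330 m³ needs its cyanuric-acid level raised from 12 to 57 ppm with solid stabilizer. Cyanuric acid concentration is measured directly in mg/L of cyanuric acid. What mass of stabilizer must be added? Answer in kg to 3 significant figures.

(a) 217 kg; (b) 105 kg

(a) Volume: 2480 m³ = 2,480,000 L.
(a) Hardness to add: (192 − 113) = 79 mg/L as CaCO₃ × 2,480,000 L = 195,900 g as CaCO₃.
(a) Moles of Ca²⁺ (1 mol Ca²⁺ ≡ 1 mol CaCO₃): 195,900 / 100.1 g/mol = 1957 mol.
(a) Mass of CaCl₂: 1957 × 111 = 217,300 g.

(b) Volume: 2330 m³ = 2,330,000 L.
(b) CYA to add: (57 − 12) = 45 mg/L × 2,330,000 L = 104,800 g cyanuric acid.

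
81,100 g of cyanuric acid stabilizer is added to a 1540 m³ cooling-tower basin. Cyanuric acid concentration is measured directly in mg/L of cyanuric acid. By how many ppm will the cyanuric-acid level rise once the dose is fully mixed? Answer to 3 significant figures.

Volume: 1540 m³ = 1,540,000 L.
Rise: 81,100 g / 1,540,000 L × 1000 = 52.66 mg/L.

52.7 ppm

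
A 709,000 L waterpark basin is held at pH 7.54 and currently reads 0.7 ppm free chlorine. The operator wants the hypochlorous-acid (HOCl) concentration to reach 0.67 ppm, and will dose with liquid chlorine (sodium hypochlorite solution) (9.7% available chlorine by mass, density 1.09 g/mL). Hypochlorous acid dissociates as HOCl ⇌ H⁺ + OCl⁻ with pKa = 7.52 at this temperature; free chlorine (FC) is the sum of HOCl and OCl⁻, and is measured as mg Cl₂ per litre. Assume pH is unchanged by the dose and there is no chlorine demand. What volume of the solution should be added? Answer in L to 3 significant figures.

4.50 L

[OCl⁻]/[HOCl] = 10^(pH − pKa) = 10^(7.54 − 7.52) = 1.047; fraction as HOCl = 1/(1 + 1.047) = 0.4885.
Free chlorine required for 0.67 ppm HOCl: 0.67 / 0.4885 = 1.372 ppm.
FC to add: 1.372 − 0.7 = 0.6716 mg/L as Cl₂.
Cl₂ equivalent: 0.6716 mg/L × 709,000 L = 476.1 g.
Product at 9.7% available Cl: 476.1 / 0.097 = 4909 g.
Volume: 4909 g ÷ 1.09 g/mL = 4503 mL.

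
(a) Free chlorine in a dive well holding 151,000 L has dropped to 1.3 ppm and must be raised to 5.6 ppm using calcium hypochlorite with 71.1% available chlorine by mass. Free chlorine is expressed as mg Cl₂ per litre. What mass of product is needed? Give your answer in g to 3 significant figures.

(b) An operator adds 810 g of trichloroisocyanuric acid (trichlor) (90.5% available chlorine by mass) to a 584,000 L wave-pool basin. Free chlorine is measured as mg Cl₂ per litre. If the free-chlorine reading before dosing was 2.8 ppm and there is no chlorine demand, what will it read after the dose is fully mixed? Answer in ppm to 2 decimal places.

(a) Chlorine deficit: 5.6 − 1.3 = 4.3 ppm = 4.3 mg/L as Cl₂.
(a) Cl₂ equivalent needed: 4.3 mg/L × 151,000 L = 649,300 mg = 649.3 g.
(a) Product at 71.1% available chlorine: 649.3 / 0.711 = 913.2 g.

(b) Available chlorine delivered: 810 g × 0.905 = 733.1 g as Cl₂.
(b) Concentration rise: 733.1 g / 584,000 L = 1.255 mg/L = 1.26 ppm.
(b) Final FC: 2.8 + 1.26 = 4.06 ppm.

(a) 913 g; (b) 4.06 ppm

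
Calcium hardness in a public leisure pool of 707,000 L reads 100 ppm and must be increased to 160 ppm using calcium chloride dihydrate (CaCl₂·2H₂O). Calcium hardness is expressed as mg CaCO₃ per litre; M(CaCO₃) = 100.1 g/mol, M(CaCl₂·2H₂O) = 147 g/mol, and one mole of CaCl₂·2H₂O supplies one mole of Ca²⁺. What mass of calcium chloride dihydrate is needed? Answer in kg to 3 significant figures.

62.3 kg

Hardness to add: (160 − 100) = 60 mg/L as CaCO₃ × 707,000 L = 42,420 g as CaCO₃.
Moles of Ca²⁺ (1 mol Ca²⁺ ≡ 1 mol CaCO₃): 42,420 / 100.1 g/mol = 423.8 mol.
Mass of CaCl₂·2H₂O: 423.8 × 147 = 62,300 g.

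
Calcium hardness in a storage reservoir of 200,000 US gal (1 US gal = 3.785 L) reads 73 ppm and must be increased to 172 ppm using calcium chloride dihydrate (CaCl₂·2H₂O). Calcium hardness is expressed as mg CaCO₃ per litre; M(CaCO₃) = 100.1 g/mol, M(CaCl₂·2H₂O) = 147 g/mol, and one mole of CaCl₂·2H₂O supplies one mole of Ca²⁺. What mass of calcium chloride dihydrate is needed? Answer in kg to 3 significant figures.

110 kg

Volume: 200,000 US gal × 3.785 L/gal = 757,000 L.
Hardness to add: (172 − 73) = 99 mg/L as CaCO₃ × 757,000 L = 74,940 g as CaCO₃.
Moles of Ca²⁺ (1 mol Ca²⁺ ≡ 1 mol CaCO₃): 74,940 / 100.1 g/mol = 748.7 mol.
Mass of CaCl₂·2H₂O: 748.7 × 147 = 110,100 g.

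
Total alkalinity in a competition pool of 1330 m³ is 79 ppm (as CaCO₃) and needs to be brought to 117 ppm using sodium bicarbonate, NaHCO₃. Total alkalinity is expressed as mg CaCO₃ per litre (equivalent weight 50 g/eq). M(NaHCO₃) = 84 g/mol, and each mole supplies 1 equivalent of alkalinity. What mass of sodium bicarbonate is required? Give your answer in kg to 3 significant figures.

Volume: 1330 m³ = 1,330,000 L.
Alkalinity to add: (117 − 79) = 38 mg/L as CaCO₃ × 1,330,000 L = 50,540 g as CaCO₃.
Equivalents: 50,540 g ÷ 50 g/eq = 1011 eq.
NaHCO₃ supplies 1 eq per mole → 1011 mol.
Mass: 1011 mol × 84 g/mol = 84,910 g.

84.9 kg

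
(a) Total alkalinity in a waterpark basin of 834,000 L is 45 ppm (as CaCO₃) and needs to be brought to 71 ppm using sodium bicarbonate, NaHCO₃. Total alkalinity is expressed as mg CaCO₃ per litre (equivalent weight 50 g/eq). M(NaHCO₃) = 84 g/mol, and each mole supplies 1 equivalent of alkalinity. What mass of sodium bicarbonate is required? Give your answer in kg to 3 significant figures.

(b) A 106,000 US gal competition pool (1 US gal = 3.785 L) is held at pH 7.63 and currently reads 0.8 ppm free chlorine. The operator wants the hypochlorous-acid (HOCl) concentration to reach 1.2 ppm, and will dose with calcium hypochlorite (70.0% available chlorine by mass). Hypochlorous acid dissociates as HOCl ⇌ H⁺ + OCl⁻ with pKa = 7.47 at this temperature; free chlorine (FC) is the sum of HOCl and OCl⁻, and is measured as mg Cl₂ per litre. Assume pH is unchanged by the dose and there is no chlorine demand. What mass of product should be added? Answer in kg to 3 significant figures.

(a) Alkalinity to add: (71 − 45) = 26 mg/L as CaCO₃ × 834,000 L = 21,680 g as CaCO₃.
(a) Equivalents: 21,680 g ÷ 50 g/eq = 433.7 eq.
(a) NaHCO₃ supplies 1 eq per mole → 433.7 mol.
(a) Mass: 433.7 mol × 84 g/mol = 36,430 g.

(b) Volume: 106,000 US gal × 3.785 L/gal = 401,210 L.
(b) [OCl⁻]/[HOCl] = 10^(pH − pKa) = 10^(7.63 − 7.47) = 1.445; fraction as HOCl = 1/(1 + 1.445) = 0.4089.
(b) Free chlorine required for 1.2 ppm HOCl: 1.2 / 0.4089 = 2.935 ppm.
(b) FC to add: 2.935 − 0.8 = 2.135 mg/L as Cl₂.
(b) Cl₂ equivalent: 2.135 mg/L × 401,210 L = 856.4 g.
(b) Product at 70.0% available Cl: 856.4 / 0.7 = 1223 g.

(a) 36.4 kg; (b) 1.22 kg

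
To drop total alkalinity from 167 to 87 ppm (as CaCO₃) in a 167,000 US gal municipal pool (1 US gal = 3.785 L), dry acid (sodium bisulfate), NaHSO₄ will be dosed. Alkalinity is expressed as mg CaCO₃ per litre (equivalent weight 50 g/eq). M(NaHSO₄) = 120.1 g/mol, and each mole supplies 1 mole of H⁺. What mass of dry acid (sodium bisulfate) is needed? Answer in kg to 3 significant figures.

121 kg

Volume: 167,000 US gal × 3.785 L/gal = 632,095 L.
Alkalinity to neutralize: (167 − 87) = 80 mg/L as CaCO₃ × 632,095 L = 50,570 g as CaCO₃.
Equivalents of H⁺ required: 50,570 ÷ 50 g/eq = 1011 eq = 1011 mol NaHSO₄.
Mass of NaHSO₄: 1011 × 120.1 = 121,500 g.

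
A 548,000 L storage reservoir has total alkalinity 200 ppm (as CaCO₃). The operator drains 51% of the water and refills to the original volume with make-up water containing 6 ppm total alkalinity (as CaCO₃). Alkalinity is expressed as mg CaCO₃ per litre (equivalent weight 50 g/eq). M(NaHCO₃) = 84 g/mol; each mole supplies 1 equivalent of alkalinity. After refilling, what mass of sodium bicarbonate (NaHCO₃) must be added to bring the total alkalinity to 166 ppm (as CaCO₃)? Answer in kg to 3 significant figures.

59.8 kg

After draining 51% and refilling: 200 × 0.49 + 6 × 0.51 = 101.06 ppm.
Deficit to target: 166 − 101.06 = 64.94 mg/L.
As CaCO₃: 64.94 mg/L × 548,000 L = 35,590 g; ÷ 50 g/eq ÷ 1 = 711.7 mol NaHCO₃.
Mass: 711.7 × 84 = 59,790 g.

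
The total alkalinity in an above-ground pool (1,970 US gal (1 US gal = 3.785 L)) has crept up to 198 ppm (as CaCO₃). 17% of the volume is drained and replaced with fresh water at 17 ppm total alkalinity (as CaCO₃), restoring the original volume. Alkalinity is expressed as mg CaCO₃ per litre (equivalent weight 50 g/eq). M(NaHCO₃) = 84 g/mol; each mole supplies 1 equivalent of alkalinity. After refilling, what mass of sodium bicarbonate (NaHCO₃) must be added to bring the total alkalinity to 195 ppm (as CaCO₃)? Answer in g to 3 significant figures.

Volume: 1,970 US gal × 3.785 L/gal = 7,456 L.
After draining 17% and refilling: 198 × 0.83 + 17 × 0.17 = 167.23 ppm.
Deficit to target: 195 − 167.23 = 27.77 mg/L.
As CaCO₃: 27.77 mg/L × 7,456 L = 207.1 g; ÷ 50 g/eq ÷ 1 = 4.141 mol NaHCO₃.
Mass: 4.141 × 84 = 347.9 g.

348 g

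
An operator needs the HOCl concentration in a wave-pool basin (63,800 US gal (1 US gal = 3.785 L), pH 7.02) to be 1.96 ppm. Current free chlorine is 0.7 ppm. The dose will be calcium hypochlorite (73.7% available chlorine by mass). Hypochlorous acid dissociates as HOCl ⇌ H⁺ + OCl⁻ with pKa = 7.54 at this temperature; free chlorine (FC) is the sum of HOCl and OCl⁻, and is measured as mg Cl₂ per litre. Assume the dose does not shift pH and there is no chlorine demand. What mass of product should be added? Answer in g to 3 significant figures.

607 g

Volume: 63,800 US gal × 3.785 L/gal = 241,483 L.
[OCl⁻]/[HOCl] = 10^(pH − pKa) = 10^(7.02 − 7.54) = 0.302; fraction as HOCl = 1/(1 + 0.302) = 0.7681.
Free chlorine required for 1.96 ppm HOCl: 1.96 / 0.7681 = 2.552 ppm.
FC to add: 2.552 − 0.7 = 1.852 mg/L as Cl₂.
Cl₂ equivalent: 1.852 mg/L × 241,483 L = 447.2 g.
Product at 73.7% available Cl: 447.2 / 0.737 = 606.8 g.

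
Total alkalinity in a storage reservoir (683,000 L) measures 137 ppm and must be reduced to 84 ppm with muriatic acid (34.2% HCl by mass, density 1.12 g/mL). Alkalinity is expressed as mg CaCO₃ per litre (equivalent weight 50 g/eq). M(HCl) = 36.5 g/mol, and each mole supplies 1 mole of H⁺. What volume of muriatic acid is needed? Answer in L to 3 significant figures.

69.0 L

Alkalinity to neutralize: (137 − 84) = 53 mg/L as CaCO₃ × 683,000 L = 36,200 g as CaCO₃.
Equivalents of H⁺ required: 36,200 ÷ 50 g/eq = 724 eq = 724 mol HCl.
Mass of HCl: 724 × 36.5 = 26,430 g.
Mass of 34.2% solution: 26,430 / 0.342 = 77,270 g.
Volume: 77,270 g ÷ 1.12 g/mL = 68,990 mL.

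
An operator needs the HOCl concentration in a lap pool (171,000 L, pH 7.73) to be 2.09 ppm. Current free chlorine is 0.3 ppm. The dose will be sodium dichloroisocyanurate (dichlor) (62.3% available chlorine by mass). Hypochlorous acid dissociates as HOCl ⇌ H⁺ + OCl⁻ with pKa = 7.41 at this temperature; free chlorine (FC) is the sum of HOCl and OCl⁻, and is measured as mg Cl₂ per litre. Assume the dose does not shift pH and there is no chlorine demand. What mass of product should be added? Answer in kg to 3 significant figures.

1.69 kg

[OCl⁻]/[HOCl] = 10^(pH − pKa) = 10^(7.73 − 7.41) = 2.089; fraction as HOCl = 1/(1 + 2.089) = 0.3237.
Free chlorine required for 2.09 ppm HOCl: 2.09 / 0.3237 = 6.457 ppm.
FC to add: 6.457 − 0.3 = 6.157 mg/L as Cl₂.
Cl₂ equivalent: 6.157 mg/L × 171,000 L = 1053 g.
Product at 62.3% available Cl: 1053 / 0.623 = 1690 g.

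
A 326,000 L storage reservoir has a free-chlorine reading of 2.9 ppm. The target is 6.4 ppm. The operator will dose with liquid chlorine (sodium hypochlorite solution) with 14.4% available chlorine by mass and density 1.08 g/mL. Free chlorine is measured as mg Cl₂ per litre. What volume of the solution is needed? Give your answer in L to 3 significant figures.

Chlorine deficit: 6.4 − 2.9 = 3.5 ppm = 3.5 mg/L as Cl₂.
Cl₂ equivalent needed: 3.5 mg/L × 326,000 L = 1,141,000 mg = 1141 g.
Product at 14.4% available chlorine: 1141 / 0.144 = 7924 g.
Volume at density 1.08 g/mL: 7924 g ÷ 1.08 g/mL = 7337 mL.

7.34 L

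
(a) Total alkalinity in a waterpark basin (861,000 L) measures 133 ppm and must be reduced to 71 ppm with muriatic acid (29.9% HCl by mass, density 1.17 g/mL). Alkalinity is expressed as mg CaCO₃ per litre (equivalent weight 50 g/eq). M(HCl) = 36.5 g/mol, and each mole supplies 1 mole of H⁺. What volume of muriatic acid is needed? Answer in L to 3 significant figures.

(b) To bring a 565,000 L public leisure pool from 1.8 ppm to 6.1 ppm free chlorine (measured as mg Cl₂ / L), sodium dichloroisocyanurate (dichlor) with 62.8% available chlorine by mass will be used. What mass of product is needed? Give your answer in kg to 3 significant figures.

(a) 111 L; (b) 3.87 kg

(a) Alkalinity to neutralize: (133 − 71) = 62 mg/L as CaCO₃ × 861,000 L = 53,380 g as CaCO₃.
(a) Equivalents of H⁺ required: 53,380 ÷ 50 g/eq = 1068 eq = 1068 mol HCl.
(a) Mass of HCl: 1068 × 36.5 = 38,970 g.
(a) Mass of 29.9% solution: 38,970 / 0.299 = 130,300 g.
(a) Volume: 130,300 g ÷ 1.17 g/mL = 111,400 mL.

(b) Chlorine deficit: 6.1 − 1.8 = 4.3 ppm = 4.3 mg/L as Cl₂.
(b) Cl₂ equivalent needed: 4.3 mg/L × 565,000 L = 2,430,000 mg = 2430 g.
(b) Product at 62.8% available chlorine: 2430 / 0.628 = 3869 g.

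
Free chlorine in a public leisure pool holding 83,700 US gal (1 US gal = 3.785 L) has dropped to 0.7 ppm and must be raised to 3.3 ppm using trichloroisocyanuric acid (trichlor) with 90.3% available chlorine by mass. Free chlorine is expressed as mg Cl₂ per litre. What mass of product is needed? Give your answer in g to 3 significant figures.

912 g

Volume: 83,700 US gal × 3.785 L/gal = 316,804 L.
Chlorine deficit: 3.3 − 0.7 = 2.6 ppm = 2.6 mg/L as Cl₂.
Cl₂ equivalent needed: 2.6 mg/L × 316,804 L = 823,700 mg = 823.7 g.
Product at 90.3% available chlorine: 823.7 / 0.903 = 912.2 g.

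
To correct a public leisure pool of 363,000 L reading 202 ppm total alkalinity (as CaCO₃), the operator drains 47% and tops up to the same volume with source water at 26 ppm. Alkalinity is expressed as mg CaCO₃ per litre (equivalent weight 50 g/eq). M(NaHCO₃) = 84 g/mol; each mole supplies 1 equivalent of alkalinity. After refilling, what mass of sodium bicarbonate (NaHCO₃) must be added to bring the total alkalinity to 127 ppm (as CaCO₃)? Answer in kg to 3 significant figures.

4.71 kg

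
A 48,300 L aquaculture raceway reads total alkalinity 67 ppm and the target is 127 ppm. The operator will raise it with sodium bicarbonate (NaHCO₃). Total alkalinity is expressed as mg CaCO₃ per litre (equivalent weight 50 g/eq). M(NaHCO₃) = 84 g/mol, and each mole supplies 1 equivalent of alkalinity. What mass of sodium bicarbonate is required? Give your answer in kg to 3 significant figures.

Alkalinity to add: (127 − 67) = 60 mg/L as CaCO₃ × 48,300 L = 2898 g as CaCO₃.
Equivalents: 2898 g ÷ 50 g/eq = 57.96 eq.
NaHCO₃ supplies 1 eq per mole → 57.96 mol.
Mass: 57.96 mol × 84 g/mol = 4869 g.

4.87 kg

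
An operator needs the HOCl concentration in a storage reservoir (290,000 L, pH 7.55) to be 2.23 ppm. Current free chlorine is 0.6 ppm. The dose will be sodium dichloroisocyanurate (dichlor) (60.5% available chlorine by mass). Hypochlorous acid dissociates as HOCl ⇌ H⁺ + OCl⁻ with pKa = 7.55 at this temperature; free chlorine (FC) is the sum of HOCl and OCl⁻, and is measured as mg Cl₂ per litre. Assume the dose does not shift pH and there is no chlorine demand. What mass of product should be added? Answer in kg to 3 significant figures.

1.85 kg

[OCl⁻]/[HOCl] = 10^(pH − pKa) = 10^(7.55 − 7.55) = 1; fraction as HOCl = 1/(1 + 1) = 0.5.
Free chlorine required for 2.23 ppm HOCl: 2.23 / 0.5 = 4.46 ppm.
FC to add: 4.46 − 0.6 = 3.86 mg/L as Cl₂.
Cl₂ equivalent: 3.86 mg/L × 290,000 L = 1119 g.
Product at 60.5% available Cl: 1119 / 0.605 = 1850 g.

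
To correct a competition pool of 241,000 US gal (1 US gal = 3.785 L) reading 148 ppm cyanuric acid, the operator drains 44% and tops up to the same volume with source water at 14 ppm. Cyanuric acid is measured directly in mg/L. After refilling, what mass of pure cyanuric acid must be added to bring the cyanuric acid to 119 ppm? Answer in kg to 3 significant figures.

27.3 kg

Volume: 241,000 US gal × 3.785 L/gal = 912,185 L.
After draining 44% and refilling: 148 × 0.56 + 14 × 0.44 = 89.04 ppm.
Deficit to target: 119 − 89.04 = 29.96 mg/L.
Mass: 29.96 mg/L × 912,185 L = 27,330 g cyanuric acid.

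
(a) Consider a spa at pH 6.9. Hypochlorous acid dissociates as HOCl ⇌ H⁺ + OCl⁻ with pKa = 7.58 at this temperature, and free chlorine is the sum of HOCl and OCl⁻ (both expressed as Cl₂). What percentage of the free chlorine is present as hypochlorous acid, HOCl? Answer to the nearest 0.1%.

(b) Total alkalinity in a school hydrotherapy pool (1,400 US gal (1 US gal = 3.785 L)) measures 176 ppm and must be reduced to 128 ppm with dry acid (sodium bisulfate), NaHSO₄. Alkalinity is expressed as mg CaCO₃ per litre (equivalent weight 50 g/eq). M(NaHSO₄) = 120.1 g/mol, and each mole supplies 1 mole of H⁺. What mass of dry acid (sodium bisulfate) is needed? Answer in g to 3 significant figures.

(a) [OCl⁻]/[HOCl] = 10^(pH − pKa) = 10^(6.9 − 7.58) = 10^-0.68 = 0.2089.
(a) Fraction as HOCl = 1 / (1 + 0.2089) = 0.8272.

(b) Volume: 1,400 US gal × 3.785 L/gal = 5,299 L.
(b) Alkalinity to neutralize: (176 − 128) = 48 mg/L as CaCO₃ × 5,299 L = 254.4 g as CaCO₃.
(b) Equivalents of H⁺ required: 254.4 ÷ 50 g/eq = 5.087 eq = 5.087 mol NaHSO₄.
(b) Mass of NaHSO₄: 5.087 × 120.1 = 611 g.

(a) 82.7%; (b) 611 g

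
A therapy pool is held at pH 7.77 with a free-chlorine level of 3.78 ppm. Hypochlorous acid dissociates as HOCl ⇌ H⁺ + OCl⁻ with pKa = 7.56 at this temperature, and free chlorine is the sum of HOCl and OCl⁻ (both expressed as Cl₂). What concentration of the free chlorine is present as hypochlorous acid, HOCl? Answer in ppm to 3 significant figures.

[OCl⁻]/[HOCl] = 10^(pH − pKa) = 10^(7.77 − 7.56) = 10^0.21 = 1.622.
Fraction as HOCl = 1 / (1 + 1.622) = 0.3814.
HOCl = 0.3814 × 3.78 ppm = 1.442 ppm.

1.44 ppm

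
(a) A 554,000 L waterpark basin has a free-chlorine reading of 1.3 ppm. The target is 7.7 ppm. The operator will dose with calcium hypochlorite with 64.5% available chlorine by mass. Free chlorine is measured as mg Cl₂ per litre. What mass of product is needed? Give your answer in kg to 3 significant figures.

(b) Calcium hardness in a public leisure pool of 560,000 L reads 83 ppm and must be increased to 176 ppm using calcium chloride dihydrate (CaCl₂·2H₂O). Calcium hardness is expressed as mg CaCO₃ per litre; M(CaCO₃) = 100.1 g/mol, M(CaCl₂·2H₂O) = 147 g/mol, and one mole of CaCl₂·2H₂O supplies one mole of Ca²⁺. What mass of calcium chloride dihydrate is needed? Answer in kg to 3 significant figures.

(a) Chlorine deficit: 7.7 − 1.3 = 6.4 ppm = 6.4 mg/L as Cl₂.
(a) Cl₂ equivalent needed: 6.4 mg/L × 554,000 L = 3,546,000 mg = 3546 g.
(a) Product at 64.5% available chlorine: 3546 / 0.645 = 5497 g.

(b) Hardness to add: (176 − 83) = 93 mg/L as CaCO₃ × 560,000 L = 52,080 g as CaCO₃.
(b) Moles of Ca²⁺ (1 mol Ca²⁺ ≡ 1 mol CaCO₃): 52,080 / 100.1 g/mol = 520.3 mol.
(b) Mass of CaCl₂·2H₂O: 520.3 × 147 = 76,480 g.

(a) 5.50 kg; (b) 76.5 kg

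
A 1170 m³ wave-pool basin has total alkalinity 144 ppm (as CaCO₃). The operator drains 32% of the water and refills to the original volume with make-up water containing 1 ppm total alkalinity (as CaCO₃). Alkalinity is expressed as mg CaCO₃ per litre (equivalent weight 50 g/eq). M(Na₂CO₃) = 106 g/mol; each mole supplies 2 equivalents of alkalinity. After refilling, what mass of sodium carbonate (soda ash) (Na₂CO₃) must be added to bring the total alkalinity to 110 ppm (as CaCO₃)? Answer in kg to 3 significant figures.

Volume: 1170 m³ = 1,170,000 L.
After draining 32% and refilling: 144 × 0.68 + 1 × 0.32 = 98.24 ppm.
Deficit to target: 110 − 98.24 = 11.76 mg/L.
As CaCO₃: 11.76 mg/L × 1,170,000 L = 13,760 g; ÷ 50 g/eq ÷ 2 = 137.6 mol Na₂CO₃.
Mass: 137.6 × 106 = 14,580 g.

14.6 kg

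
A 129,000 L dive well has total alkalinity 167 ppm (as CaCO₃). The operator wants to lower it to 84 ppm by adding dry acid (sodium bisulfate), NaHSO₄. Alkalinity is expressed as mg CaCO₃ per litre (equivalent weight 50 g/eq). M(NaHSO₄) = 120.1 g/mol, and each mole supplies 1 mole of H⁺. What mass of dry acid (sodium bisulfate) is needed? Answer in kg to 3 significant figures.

25.7 kg

Alkalinity to neutralize: (167 − 84) = 83 mg/L as CaCO₃ × 129,000 L = 10,710 g as CaCO₃.
Equivalents of H⁺ required: 10,710 ÷ 50 g/eq = 214.1 eq = 214.1 mol NaHSO₄.
Mass of NaHSO₄: 214.1 × 120.1 = 25,720 g.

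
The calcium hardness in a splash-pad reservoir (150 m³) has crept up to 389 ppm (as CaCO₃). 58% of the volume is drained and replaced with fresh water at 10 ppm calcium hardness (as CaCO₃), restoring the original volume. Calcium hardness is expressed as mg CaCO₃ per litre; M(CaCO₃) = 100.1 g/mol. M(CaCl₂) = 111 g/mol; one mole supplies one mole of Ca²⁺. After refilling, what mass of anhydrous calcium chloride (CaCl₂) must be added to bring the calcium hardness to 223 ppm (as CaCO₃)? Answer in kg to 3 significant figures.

8.95 kg

Volume: 150 m³ = 150,000 L.
After draining 58% and refilling: 389 × 0.42 + 10 × 0.58 = 169.18 ppm.
Deficit to target: 223 − 169.18 = 53.82 mg/L.
As CaCO₃: 53.82 mg/L × 150,000 L = 8073 g; ÷ 100.1 = 80.65 mol Ca²⁺.
Mass: 80.65 × 111 = 8952 g.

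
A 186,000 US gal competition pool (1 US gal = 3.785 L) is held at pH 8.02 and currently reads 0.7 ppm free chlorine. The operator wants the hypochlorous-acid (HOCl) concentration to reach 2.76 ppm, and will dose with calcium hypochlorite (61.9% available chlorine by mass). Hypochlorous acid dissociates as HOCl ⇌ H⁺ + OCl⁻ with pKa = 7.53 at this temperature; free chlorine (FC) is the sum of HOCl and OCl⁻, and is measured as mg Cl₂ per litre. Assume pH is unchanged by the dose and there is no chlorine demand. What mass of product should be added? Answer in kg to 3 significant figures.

12.0 kg

Volume: 186,000 US gal × 3.785 L/gal = 704,010 L.
[OCl⁻]/[HOCl] = 10^(pH − pKa) = 10^(8.02 − 7.53) = 3.09; fraction as HOCl = 1/(1 + 3.09) = 0.2445.
Free chlorine required for 2.76 ppm HOCl: 2.76 / 0.2445 = 11.29 ppm.
FC to add: 11.29 − 0.7 = 10.59 mg/L as Cl₂.
Cl₂ equivalent: 10.59 mg/L × 704,010 L = 7455 g.
Product at 61.9% available Cl: 7455 / 0.619 = 12,040 g.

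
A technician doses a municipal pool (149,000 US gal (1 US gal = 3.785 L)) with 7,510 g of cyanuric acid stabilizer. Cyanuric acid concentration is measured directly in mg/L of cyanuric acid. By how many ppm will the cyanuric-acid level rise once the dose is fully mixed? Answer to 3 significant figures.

13.3 ppm

Volume: 149,000 US gal × 3.785 L/gal = 563,965 L.
Rise: 7,510 g / 563,965 L × 1000 = 13.32 mg/L.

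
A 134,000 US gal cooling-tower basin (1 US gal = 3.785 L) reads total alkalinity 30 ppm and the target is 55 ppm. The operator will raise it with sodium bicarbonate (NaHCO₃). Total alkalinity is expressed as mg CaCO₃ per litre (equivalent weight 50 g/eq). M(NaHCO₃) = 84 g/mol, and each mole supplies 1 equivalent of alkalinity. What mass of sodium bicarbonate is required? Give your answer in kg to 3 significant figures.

21.3 kg

Volume: 134,000 US gal × 3.785 L/gal = 507,190 L.
Alkalinity to add: (55 − 30) = 25 mg/L as CaCO₃ × 507,190 L = 12,680 g as CaCO₃.
Equivalents: 12,680 g ÷ 50 g/eq = 253.6 eq.
NaHCO₃ supplies 1 eq per mole → 253.6 mol.
Mass: 253.6 mol × 84 g/mol = 21,300 g.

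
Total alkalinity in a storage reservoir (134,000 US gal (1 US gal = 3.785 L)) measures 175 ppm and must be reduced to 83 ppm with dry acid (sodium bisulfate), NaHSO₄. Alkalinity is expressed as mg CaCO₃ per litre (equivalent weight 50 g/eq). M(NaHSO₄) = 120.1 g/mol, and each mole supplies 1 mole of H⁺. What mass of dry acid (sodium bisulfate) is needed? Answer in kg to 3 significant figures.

Volume: 134,000 US gal × 3.785 L/gal = 507,190 L.
Alkalinity to neutralize: (175 − 83) = 92 mg/L as CaCO₃ × 507,190 L = 46,660 g as CaCO₃.
Equivalents of H⁺ required: 46,660 ÷ 50 g/eq = 933.2 eq = 933.2 mol NaHSO₄.
Mass of NaHSO₄: 933.2 × 120.1 = 112,100 g.

112 kg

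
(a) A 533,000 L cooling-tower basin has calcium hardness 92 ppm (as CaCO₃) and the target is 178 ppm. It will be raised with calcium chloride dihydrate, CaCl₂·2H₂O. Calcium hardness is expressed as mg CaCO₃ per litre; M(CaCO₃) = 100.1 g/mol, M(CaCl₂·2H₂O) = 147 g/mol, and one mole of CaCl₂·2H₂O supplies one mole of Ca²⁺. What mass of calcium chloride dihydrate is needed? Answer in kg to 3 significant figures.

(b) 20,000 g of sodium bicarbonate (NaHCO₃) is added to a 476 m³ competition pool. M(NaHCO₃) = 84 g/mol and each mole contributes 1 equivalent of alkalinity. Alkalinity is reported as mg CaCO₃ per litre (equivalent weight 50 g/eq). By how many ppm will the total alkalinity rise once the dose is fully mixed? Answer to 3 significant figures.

(a) Hardness to add: (178 − 92) = 86 mg/L as CaCO₃ × 533,000 L = 45,840 g as CaCO₃.
(a) Moles of Ca²⁺ (1 mol Ca²⁺ ≡ 1 mol CaCO₃): 45,840 / 100.1 g/mol = 457.9 mol.
(a) Mass of CaCl₂·2H₂O: 457.9 × 147 = 67,310 g.

(b) Volume: 476 m³ = 476,000 L.
(b) Moles of NaHCO₃: 20,000 g ÷ 84 g/mol = 238.1 mol → 238.1 eq of alkalinity.
(b) As CaCO₃: 238.1 eq × 50 g/eq = 11,900 g.
(b) Rise: 11,900 g / 476,000 L × 1000 = 25.01 mg/L.

(a) 67.3 kg; (b) 25.0 ppm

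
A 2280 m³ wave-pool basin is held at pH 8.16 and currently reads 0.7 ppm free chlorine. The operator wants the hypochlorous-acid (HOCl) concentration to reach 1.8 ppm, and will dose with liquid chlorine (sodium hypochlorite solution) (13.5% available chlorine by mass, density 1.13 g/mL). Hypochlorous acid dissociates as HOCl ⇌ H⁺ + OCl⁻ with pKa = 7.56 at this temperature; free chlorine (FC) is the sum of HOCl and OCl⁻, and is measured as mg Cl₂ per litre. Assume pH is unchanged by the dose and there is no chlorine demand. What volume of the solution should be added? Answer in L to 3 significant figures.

Volume: 2280 m³ = 2,280,000 L.
[OCl⁻]/[HOCl] = 10^(pH − pKa) = 10^(8.16 − 7.56) = 3.981; fraction as HOCl = 1/(1 + 3.981) = 0.2008.
Free chlorine required for 1.8 ppm HOCl: 1.8 / 0.2008 = 8.966 ppm.
FC to add: 8.966 − 0.7 = 8.266 mg/L as Cl₂.
Cl₂ equivalent: 8.266 mg/L × 2,280,000 L = 18,850 g.
Product at 13.5% available Cl: 18,850 / 0.135 = 139,600 g.
Volume: 139,600 g ÷ 1.13 g/mL = 123,500 mL.

124 L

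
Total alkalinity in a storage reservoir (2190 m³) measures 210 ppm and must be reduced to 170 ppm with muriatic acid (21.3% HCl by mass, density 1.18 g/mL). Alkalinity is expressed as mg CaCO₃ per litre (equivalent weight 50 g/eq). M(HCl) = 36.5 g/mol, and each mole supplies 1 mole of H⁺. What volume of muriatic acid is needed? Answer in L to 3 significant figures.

Volume: 2190 m³ = 2,190,000 L.
Alkalinity to neutralize: (210 − 170) = 40 mg/L as CaCO₃ × 2,190,000 L = 87,600 g as CaCO₃.
Equivalents of H⁺ required: 87,600 ÷ 50 g/eq = 1752 eq = 1752 mol HCl.
Mass of HCl: 1752 × 36.5 = 63,950 g.
Mass of 21.3% solution: 63,950 / 0.213 = 300,200 g.
Volume: 300,200 g ÷ 1.18 g/mL = 254,400 mL.

254 L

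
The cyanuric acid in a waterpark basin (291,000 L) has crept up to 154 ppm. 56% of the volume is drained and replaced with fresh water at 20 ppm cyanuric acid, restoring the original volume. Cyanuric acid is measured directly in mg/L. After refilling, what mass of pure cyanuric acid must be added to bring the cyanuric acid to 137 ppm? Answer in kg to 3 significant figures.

16.9 kg

After draining 56% and refilling: 154 × 0.44 + 20 × 0.56 = 78.96 ppm.
Deficit to target: 137 − 78.96 = 58.04 mg/L.
Mass: 58.04 mg/L × 291,000 L = 16,890 g cyanuric acid.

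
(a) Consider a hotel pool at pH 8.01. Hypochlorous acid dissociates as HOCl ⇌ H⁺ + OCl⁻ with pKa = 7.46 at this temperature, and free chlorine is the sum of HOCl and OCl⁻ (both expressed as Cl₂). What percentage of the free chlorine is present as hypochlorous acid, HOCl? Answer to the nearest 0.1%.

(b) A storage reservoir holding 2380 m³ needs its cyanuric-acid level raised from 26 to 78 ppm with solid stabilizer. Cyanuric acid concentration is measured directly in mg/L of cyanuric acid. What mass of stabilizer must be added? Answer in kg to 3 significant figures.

(a) [OCl⁻]/[HOCl] = 10^(pH − pKa) = 10^(8.01 − 7.46) = 10^0.55 = 3.548.
(a) Fraction as HOCl = 1 / (1 + 3.548) = 0.2199.

(b) Volume: 2380 m³ = 2,380,000 L.
(b) CYA to add: (78 − 26) = 52 mg/L × 2,380,000 L = 123,800 g cyanuric acid.

(a) 22.0%; (b) 124 kg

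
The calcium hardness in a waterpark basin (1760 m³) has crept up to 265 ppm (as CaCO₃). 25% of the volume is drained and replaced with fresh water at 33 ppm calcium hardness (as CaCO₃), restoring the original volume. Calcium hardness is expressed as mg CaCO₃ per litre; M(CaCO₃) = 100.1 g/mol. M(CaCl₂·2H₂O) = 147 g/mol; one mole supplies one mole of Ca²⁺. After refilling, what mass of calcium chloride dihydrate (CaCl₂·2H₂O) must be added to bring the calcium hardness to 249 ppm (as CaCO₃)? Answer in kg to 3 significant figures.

Volume: 1760 m³ = 1,760,000 L.
After draining 25% and refilling: 265 × 0.75 + 33 × 0.25 = 207 ppm.
Deficit to target: 249 − 207 = 42 mg/L.
As CaCO₃: 42 mg/L × 1,760,000 L = 73,920 g; ÷ 100.1 = 738.5 mol Ca²⁺.
Mass: 738.5 × 147 = 108,600 g.

109 kg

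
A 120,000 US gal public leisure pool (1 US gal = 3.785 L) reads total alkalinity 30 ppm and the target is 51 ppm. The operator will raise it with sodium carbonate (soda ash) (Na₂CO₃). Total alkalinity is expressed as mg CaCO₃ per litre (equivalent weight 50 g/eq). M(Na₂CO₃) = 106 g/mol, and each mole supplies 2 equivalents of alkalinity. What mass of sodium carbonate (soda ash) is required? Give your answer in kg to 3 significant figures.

10.1 kg

Volume: 120,000 US gal × 3.785 L/gal = 454,200 L.
Alkalinity to add: (51 − 30) = 21 mg/L as CaCO₃ × 454,200 L = 9538 g as CaCO₃.
Equivalents: 9538 g ÷ 50 g/eq = 190.8 eq.
Each mole of Na₂CO₃ supplies 2 eq, so 190.8 / 2 = 95.38 mol.
Mass: 95.38 mol × 106 g/mol = 10,110 g.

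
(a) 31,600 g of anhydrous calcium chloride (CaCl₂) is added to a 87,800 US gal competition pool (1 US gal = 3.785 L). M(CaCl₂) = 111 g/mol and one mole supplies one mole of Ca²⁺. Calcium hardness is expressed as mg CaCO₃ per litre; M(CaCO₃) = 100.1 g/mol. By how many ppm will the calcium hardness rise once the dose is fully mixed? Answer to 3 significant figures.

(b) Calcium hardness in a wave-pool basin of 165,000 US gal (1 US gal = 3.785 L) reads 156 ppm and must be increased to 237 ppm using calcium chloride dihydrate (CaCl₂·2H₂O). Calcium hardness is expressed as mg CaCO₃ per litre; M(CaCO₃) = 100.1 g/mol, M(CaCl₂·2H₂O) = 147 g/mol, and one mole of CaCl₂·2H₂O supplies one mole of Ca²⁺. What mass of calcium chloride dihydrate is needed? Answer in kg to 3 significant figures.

(a) Volume: 87,800 US gal × 3.785 L/gal = 332,323 L.
(a) Moles of Ca²⁺: 31,600 g ÷ 111 g/mol = 284.7 mol.
(a) As CaCO₃: 284.7 mol × 100.1 g/mol = 28,500 g.
(a) Rise: 28,500 g / 332,323 L × 1000 = 85.75 mg/L.

(b) Volume: 165,000 US gal × 3.785 L/gal = 624,525 L.
(b) Hardness to add: (237 − 156) = 81 mg/L as CaCO₃ × 624,525 L = 50,590 g as CaCO₃.
(b) Moles of Ca²⁺ (1 mol Ca²⁺ ≡ 1 mol CaCO₃): 50,590 / 100.1 g/mol = 505.4 mol.
(b) Mass of CaCl₂·2H₂O: 505.4 × 147 = 74,290 g.

(a) 85.8 ppm; (b) 74.3 kg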